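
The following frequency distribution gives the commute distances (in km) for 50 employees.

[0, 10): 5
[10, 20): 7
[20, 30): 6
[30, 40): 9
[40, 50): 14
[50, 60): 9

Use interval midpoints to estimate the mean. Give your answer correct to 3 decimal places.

34.400

Midpoints: 5, 15, 25, 35, 45, 55
Σfm = 5×5 + 7×15 + 6×25 + 9×35 + 14×45 + 9×55 = 1720
n = Σf = 50
Mean = 1720 / 50 = 34.4000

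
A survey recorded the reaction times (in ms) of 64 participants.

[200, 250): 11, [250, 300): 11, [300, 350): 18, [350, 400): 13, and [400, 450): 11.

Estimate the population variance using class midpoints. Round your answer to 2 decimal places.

Midpoints: 225, 275, 325, 375, 425
n = 64, Σfm = 20900, mean = 326.5625
Σfm² = 7105000
Σf(m − x̄)² = Σfm² − (Σfm)²/n = 7105000 − 20900²/64 = 279843.7500
Population variance = 279843.7500 / 64 = 4372.5586

4372.56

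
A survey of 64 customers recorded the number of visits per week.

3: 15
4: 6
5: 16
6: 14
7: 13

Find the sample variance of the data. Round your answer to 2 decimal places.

2.09

Values: 3, 4, 5, 6, 7
n = 64, Σfx = 324, mean = 5.0625
Σfx² = 1772
Σf(x − x̄)² = Σfx² − (Σfx)²/n = 1772 − 324²/64 = 131.7500
Sample variance = 131.7500 / 63 = 2.0913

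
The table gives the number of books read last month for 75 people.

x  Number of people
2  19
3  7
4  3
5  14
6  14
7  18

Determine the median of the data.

Cumulative frequencies: 19, 26, 29, 43, 57, 75
n = 75, so the median is the value in position (n+1)/2 = 38.
Position 38 falls at value 5.

5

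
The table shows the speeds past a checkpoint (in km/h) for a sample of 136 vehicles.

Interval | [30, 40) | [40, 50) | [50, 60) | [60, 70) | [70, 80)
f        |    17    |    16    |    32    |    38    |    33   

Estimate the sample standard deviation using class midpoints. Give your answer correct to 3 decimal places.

13.125

Midpoints: 35, 45, 55, 65, 75
n = 136, Σfm = 8020, mean = 58.9706
Σfm² = 496200
Σf(m − x̄)² = Σfm² − (Σfm)²/n = 496200 − 8020²/136 = 23255.8824
Sample variance = 23255.8824 / 135 = 172.2658
Standard deviation = √172.2658 = 13.1250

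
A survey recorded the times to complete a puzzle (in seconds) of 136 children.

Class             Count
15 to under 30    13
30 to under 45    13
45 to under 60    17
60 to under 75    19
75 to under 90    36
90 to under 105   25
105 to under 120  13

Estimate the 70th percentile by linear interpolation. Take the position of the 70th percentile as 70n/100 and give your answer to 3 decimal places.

88.833

Cumulative frequencies: 13, 26, 43, 62, 98, 123, 136
n = 136; position = 70n/100 = 95.2.
This falls in the class 75 to under 90: L = 75, F = 62, f = 36, h = 15.
70th percentile ≈ 75 + ((95.2 − 62) / 36) × 15 = 88.8333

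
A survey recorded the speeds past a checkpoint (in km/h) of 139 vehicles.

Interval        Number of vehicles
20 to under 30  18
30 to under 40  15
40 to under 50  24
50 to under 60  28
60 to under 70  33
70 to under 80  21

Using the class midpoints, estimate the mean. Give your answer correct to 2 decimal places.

Midpoints: 25, 35, 45, 55, 65, 75
Σfm = 18×25 + 15×35 + 24×45 + 28×55 + 33×65 + 21×75 = 7315
n = Σf = 139
Mean = 7315 / 139 = 52.6259

52.63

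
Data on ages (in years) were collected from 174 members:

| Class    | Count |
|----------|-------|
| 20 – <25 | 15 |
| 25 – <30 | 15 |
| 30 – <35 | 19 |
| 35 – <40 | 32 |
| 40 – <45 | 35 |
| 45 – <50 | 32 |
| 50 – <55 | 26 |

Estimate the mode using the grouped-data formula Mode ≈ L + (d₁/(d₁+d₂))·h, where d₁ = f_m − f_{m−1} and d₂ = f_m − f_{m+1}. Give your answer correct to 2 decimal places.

Modal class: 40 – <45 (highest frequency 35).
d₁ = 35 − 32 = 3, d₂ = 35 − 32 = 3
Mode ≈ 40 + (3/(3+3)) × 5 = 40 + 2.5000 = 42.5000

42.50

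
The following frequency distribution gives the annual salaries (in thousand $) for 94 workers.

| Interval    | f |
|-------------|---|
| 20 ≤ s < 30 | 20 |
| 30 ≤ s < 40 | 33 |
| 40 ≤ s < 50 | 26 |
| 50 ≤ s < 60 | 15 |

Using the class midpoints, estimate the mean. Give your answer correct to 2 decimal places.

38.83

Midpoints: 25, 35, 45, 55
Σfm = 20×25 + 33×35 + 26×45 + 15×55 = 3650
n = Σf = 94
Mean = 3650 / 94 = 38.8298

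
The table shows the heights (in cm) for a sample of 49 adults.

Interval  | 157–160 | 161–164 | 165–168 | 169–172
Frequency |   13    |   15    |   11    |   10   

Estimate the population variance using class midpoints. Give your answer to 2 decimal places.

18.74

Midpoints: 158.5, 162.5, 166.5, 170.5
n = 49, Σfm = 8034.5, mean = 163.9694
Σfm² = 1318330.25
Σf(m − x̄)² = Σfm² − (Σfm)²/n = 1318330.25 − 8034.5²/49 = 918.2041
Population variance = 918.2041 / 49 = 18.7389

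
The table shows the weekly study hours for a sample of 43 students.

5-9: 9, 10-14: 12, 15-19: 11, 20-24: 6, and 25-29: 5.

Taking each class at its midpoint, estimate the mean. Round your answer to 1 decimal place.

15.4

Midpoints: 7, 12, 17, 22, 27
Σfm = 9×7 + 12×12 + 11×17 + 6×22 + 5×27 = 661
n = Σf = 43
Mean = 661 / 43 = 15.3721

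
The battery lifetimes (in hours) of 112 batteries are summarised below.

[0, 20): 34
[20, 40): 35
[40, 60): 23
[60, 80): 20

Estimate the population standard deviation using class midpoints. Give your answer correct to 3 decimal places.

Midpoints: 10, 30, 50, 70
n = 112, Σfm = 3940, mean = 35.1786
Σfm² = 190400
Σf(m − x̄)² = Σfm² − (Σfm)²/n = 190400 − 3940²/112 = 51796.4286
Population variance = 51796.4286 / 112 = 462.4681
Standard deviation = √462.4681 = 21.5051

21.505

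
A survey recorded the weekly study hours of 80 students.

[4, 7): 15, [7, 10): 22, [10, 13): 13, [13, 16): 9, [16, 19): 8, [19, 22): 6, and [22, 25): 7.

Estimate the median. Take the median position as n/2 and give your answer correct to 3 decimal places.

Cumulative frequencies: 15, 37, 50, 59, 67, 73, 80
n = 80; position = n/2 = 40.
This falls in the class [10, 13): L = 10, F = 37, f = 13, h = 3.
Median ≈ 10 + ((40 − 37) / 13) × 3 = 10.6923

10.692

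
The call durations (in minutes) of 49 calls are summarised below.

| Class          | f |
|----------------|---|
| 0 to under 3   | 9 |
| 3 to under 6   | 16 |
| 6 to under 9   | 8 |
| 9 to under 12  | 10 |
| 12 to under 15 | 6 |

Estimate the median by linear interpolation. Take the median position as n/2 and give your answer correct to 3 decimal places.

5.906

Cumulative frequencies: 9, 25, 33, 43, 49
n = 49; position = n/2 = 24.5.
This falls in the class 3 to under 6: L = 3, F = 9, f = 16, h = 3.
Median ≈ 3 + ((24.5 − 9) / 16) × 3 = 5.9062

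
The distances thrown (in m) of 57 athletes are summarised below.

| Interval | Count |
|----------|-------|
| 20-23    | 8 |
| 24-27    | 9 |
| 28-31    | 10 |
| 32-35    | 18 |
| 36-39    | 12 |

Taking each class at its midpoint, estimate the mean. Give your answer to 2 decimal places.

Midpoints: 21.5, 25.5, 29.5, 33.5, 37.5
Σfm = 8×21.5 + 9×25.5 + 10×29.5 + 18×33.5 + 12×37.5 = 1749.5
n = Σf = 57
Mean = 1749.5 / 57 = 30.6930

30.69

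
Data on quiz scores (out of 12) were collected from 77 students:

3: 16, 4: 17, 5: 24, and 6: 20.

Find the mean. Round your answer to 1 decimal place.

Values: 3, 4, 5, 6
Σfx = 16×3 + 17×4 + 24×5 + 20×6 = 356
n = Σf = 77
Mean = 356 / 77 = 4.6234

4.6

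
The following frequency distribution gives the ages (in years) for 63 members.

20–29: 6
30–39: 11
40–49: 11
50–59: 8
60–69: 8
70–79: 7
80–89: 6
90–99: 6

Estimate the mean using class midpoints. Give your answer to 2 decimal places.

Midpoints: 24.5, 34.5, 44.5, 54.5, 64.5, 74.5, 84.5, 94.5
Σfm = 6×24.5 + 11×34.5 + 11×44.5 + 8×54.5 + 8×64.5 + 7×74.5 + 6×84.5 + 6×94.5 = 3563.5
n = Σf = 63
Mean = 3563.5 / 63 = 56.5635

56.56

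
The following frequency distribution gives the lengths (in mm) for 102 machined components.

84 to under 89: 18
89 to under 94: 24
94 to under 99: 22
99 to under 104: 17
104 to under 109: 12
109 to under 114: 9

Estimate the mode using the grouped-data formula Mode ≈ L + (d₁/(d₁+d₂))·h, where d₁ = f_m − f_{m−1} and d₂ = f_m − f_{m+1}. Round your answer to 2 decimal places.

92.75

Modal class: 89 to under 94 (highest frequency 24).
d₁ = 24 − 18 = 6, d₂ = 24 − 22 = 2
Mode ≈ 89 + (6/(6+2)) × 5 = 89 + 3.7500 = 92.7500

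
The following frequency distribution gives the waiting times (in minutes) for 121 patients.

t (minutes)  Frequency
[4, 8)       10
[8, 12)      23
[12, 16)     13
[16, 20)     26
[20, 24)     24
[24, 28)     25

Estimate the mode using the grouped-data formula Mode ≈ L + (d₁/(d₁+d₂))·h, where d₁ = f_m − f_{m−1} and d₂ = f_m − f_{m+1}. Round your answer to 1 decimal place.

Modal class: [16, 20) (highest frequency 26).
d₁ = 26 − 13 = 13, d₂ = 26 − 24 = 2
Mode ≈ 16 + (13/(13+2)) × 4 = 16 + 3.4667 = 19.4667

19.5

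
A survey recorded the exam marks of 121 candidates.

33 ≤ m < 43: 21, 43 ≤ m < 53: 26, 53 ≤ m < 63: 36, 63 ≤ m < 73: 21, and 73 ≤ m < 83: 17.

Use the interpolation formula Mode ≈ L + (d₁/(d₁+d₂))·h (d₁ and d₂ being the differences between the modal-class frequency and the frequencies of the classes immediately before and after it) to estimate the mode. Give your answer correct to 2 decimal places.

Modal class: 53 ≤ m < 63 (highest frequency 36).
d₁ = 36 − 26 = 10, d₂ = 36 − 21 = 15
Mode ≈ 53 + (10/(10+15)) × 10 = 53 + 4.0000 = 57.0000

57.00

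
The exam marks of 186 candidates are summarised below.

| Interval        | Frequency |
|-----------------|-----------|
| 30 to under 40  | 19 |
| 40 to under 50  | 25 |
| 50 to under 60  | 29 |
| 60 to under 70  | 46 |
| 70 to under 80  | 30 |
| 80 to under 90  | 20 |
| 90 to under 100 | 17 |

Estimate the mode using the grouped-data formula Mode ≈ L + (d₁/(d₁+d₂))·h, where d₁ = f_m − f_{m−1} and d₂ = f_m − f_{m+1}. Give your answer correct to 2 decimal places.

65.15

Modal class: 60 to under 70 (highest frequency 46).
d₁ = 46 − 29 = 17, d₂ = 46 − 30 = 16
Mode ≈ 60 + (17/(17+16)) × 10 = 60 + 5.1515 = 65.1515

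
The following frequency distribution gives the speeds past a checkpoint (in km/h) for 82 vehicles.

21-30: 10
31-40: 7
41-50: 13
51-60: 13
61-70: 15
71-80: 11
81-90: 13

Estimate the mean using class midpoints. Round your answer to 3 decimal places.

Midpoints: 25.5, 35.5, 45.5, 55.5, 65.5, 75.5, 85.5
Σfm = 10×25.5 + 7×35.5 + 13×45.5 + 13×55.5 + 15×65.5 + 11×75.5 + 13×85.5 = 4741
n = Σf = 82
Mean = 4741 / 82 = 57.8171

57.817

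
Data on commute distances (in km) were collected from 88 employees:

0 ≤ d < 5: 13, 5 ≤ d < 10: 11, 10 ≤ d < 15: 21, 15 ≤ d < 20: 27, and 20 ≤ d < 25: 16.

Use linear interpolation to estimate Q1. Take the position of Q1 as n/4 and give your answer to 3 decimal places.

Cumulative frequencies: 13, 24, 45, 72, 88
n = 88; position = n/4 = 22.
This falls in the class 5 ≤ d < 10: L = 5, F = 13, f = 11, h = 5.
Lower quartile ≈ 5 + ((22 − 13) / 11) × 5 = 9.0909

9.091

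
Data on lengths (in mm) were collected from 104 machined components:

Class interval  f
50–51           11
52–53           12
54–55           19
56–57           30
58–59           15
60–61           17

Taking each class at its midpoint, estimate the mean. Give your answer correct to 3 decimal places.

55.981

Midpoints: 50.5, 52.5, 54.5, 56.5, 58.5, 60.5
Σfm = 11×50.5 + 12×52.5 + 19×54.5 + 30×56.5 + 15×58.5 + 17×60.5 = 5822
n = Σf = 104
Mean = 5822 / 104 = 55.9808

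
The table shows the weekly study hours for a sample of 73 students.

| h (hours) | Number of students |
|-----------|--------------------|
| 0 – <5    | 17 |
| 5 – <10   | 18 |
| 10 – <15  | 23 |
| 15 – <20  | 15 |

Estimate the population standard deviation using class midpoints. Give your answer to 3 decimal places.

Midpoints: 2.5, 7.5, 12.5, 17.5
n = 73, Σfm = 727.5, mean = 9.9658
Σfm² = 9306.25
Σf(m − x̄)² = Σfm² − (Σfm)²/n = 9306.25 − 727.5²/73 = 2056.1644
Population variance = 2056.1644 / 73 = 28.1666
Standard deviation = √28.1666 = 5.3072

5.307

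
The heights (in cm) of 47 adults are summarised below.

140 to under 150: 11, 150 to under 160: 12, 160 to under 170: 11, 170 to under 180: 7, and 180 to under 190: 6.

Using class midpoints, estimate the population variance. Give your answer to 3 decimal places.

Midpoints: 145, 155, 165, 175, 185
n = 47, Σfm = 7605, mean = 161.8085
Σfm² = 1238775
Σf(m − x̄)² = Σfm² − (Σfm)²/n = 1238775 − 7605²/47 = 8221.2766
Population variance = 8221.2766 / 47 = 174.9208

174.921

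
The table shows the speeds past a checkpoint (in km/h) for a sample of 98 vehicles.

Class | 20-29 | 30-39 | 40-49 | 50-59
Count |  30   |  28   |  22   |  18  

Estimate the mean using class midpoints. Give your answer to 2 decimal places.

37.36

Midpoints: 24.5, 34.5, 44.5, 54.5
Σfm = 30×24.5 + 28×34.5 + 22×44.5 + 18×54.5 = 3661
n = Σf = 98
Mean = 3661 / 98 = 37.3571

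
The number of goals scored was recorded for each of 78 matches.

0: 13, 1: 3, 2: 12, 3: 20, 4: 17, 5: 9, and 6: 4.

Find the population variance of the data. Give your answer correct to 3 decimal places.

Values: 0, 1, 2, 3, 4, 5, 6
n = 78, Σfx = 224, mean = 2.8718
Σfx² = 872
Σf(x − x̄)² = Σfx² − (Σfx)²/n = 872 − 224²/78 = 228.7179
Population variance = 228.7179 / 78 = 2.9323

2.932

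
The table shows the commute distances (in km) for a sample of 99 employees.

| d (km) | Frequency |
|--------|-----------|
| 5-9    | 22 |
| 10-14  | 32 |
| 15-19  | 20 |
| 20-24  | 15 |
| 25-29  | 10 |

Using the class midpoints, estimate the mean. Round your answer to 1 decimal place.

14.9

Midpoints: 7, 12, 17, 22, 27
Σfm = 22×7 + 32×12 + 20×17 + 15×22 + 10×27 = 1478
n = Σf = 99
Mean = 1478 / 99 = 14.9293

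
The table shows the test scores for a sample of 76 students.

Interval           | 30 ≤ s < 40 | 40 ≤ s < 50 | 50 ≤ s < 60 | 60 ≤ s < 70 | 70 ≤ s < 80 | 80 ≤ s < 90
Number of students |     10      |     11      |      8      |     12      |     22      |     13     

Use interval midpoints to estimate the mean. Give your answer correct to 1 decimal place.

63.4

Midpoints: 35, 45, 55, 65, 75, 85
Σfm = 10×35 + 11×45 + 8×55 + 12×65 + 22×75 + 13×85 = 4820
n = Σf = 76
Mean = 4820 / 76 = 63.4211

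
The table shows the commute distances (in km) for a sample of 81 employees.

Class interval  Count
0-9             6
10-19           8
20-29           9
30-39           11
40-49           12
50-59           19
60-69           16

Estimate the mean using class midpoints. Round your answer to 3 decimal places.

41.290

Midpoints: 4.5, 14.5, 24.5, 34.5, 44.5, 54.5, 64.5
Σfm = 6×4.5 + 8×14.5 + 9×24.5 + 11×34.5 + 12×44.5 + 19×54.5 + 16×64.5 = 3344.5
n = Σf = 81
Mean = 3344.5 / 81 = 41.2901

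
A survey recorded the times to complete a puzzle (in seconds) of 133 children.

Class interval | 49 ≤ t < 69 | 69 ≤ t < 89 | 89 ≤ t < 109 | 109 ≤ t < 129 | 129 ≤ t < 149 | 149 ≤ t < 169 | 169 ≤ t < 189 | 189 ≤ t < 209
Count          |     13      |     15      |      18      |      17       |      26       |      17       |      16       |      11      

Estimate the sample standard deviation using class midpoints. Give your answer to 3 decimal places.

Midpoints: 59, 79, 99, 119, 139, 159, 179, 199
n = 133, Σfm = 17127, mean = 128.7744
Σfm² = 2436413
Σf(m − x̄)² = Σfm² − (Σfm)²/n = 2436413 − 17127²/133 = 230893.2331
Sample variance = 230893.2331 / 132 = 1749.1912
Standard deviation = √1749.1912 = 41.8233

41.823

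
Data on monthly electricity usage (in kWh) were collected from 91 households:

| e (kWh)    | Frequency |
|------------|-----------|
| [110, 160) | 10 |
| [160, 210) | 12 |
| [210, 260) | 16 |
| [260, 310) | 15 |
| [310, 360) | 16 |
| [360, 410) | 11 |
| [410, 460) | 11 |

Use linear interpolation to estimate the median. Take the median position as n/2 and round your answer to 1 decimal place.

285.0

Cumulative frequencies: 10, 22, 38, 53, 69, 80, 91
n = 91; position = n/2 = 45.5.
This falls in the class [260, 310): L = 260, F = 38, f = 15, h = 50.
Median ≈ 260 + ((45.5 − 38) / 15) × 50 = 285.0000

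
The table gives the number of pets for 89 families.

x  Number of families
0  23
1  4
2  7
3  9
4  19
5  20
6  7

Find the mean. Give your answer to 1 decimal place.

Values: 0, 1, 2, 3, 4, 5, 6
Σfx = 23×0 + 4×1 + 7×2 + 9×3 + 19×4 + 20×5 + 7×6 = 263
n = Σf = 89
Mean = 263 / 89 = 2.9551

3.0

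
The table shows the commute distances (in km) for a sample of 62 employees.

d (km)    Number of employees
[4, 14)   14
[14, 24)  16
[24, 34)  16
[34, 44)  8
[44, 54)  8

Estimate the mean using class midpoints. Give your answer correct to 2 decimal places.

25.77

Midpoints: 9, 19, 29, 39, 49
Σfm = 14×9 + 16×19 + 16×29 + 8×39 + 8×49 = 1598
n = Σf = 62
Mean = 1598 / 62 = 25.7742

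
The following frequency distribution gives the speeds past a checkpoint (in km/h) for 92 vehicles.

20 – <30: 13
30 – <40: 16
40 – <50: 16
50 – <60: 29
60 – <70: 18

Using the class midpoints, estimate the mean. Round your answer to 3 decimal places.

47.500

Midpoints: 25, 35, 45, 55, 65
Σfm = 13×25 + 16×35 + 16×45 + 29×55 + 18×65 = 4370
n = Σf = 92
Mean = 4370 / 92 = 47.5000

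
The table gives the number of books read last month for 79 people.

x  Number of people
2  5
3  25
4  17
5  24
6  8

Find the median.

4

Cumulative frequencies: 5, 30, 47, 71, 79
n = 79, so the median is the value in position (n+1)/2 = 40.
Position 40 falls at value 4.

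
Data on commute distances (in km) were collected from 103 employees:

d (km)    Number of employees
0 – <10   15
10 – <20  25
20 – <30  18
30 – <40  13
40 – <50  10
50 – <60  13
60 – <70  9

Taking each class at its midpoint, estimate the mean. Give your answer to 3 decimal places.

30.146

Midpoints: 5, 15, 25, 35, 45, 55, 65
Σfm = 15×5 + 25×15 + 18×25 + 13×35 + 10×45 + 13×55 + 9×65 = 3105
n = Σf = 103
Mean = 3105 / 103 = 30.1456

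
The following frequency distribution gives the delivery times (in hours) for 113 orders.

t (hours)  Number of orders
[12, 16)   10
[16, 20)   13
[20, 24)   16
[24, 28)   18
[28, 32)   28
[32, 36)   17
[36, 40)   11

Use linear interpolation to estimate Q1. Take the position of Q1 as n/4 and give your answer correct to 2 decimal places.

Cumulative frequencies: 10, 23, 39, 57, 85, 102, 113
n = 113; position = n/4 = 28.25.
This falls in the class [20, 24): L = 20, F = 23, f = 16, h = 4.
Lower quartile ≈ 20 + ((28.25 − 23) / 16) × 4 = 21.3125

21.31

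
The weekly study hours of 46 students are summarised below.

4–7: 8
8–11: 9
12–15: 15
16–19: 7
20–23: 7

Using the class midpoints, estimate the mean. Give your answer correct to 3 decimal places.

13.152

Midpoints: 5.5, 9.5, 13.5, 17.5, 21.5
Σfm = 8×5.5 + 9×9.5 + 15×13.5 + 7×17.5 + 7×21.5 = 605
n = Σf = 46
Mean = 605 / 46 = 13.1522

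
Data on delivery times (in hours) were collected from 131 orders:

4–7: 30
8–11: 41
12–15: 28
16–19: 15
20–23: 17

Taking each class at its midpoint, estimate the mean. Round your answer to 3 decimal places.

11.912

Midpoints: 5.5, 9.5, 13.5, 17.5, 21.5
Σfm = 30×5.5 + 41×9.5 + 28×13.5 + 15×17.5 + 17×21.5 = 1560.5
n = Σf = 131
Mean = 1560.5 / 131 = 11.9122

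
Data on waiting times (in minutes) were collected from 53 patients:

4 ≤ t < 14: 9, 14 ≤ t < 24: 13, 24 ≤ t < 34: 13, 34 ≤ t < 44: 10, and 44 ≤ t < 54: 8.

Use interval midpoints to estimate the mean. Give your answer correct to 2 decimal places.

Midpoints: 9, 19, 29, 39, 49
Σfm = 9×9 + 13×19 + 13×29 + 10×39 + 8×49 = 1487
n = Σf = 53
Mean = 1487 / 53 = 28.0566

28.06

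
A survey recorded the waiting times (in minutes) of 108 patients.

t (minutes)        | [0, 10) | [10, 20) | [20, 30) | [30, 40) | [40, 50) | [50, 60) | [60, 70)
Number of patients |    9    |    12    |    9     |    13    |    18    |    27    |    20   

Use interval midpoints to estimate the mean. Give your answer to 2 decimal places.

41.67

Midpoints: 5, 15, 25, 35, 45, 55, 65
Σfm = 9×5 + 12×15 + 9×25 + 13×35 + 18×45 + 27×55 + 20×65 = 4500
n = Σf = 108
Mean = 4500 / 108 = 41.6667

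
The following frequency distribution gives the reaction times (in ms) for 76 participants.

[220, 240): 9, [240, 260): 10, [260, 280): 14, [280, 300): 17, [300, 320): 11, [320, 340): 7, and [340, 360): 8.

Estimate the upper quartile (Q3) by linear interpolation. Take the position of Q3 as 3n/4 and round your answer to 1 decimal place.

312.7

Cumulative frequencies: 9, 19, 33, 50, 61, 68, 76
n = 76; position = 3n/4 = 57.
This falls in the class [300, 320): L = 300, F = 50, f = 11, h = 20.
Upper quartile ≈ 300 + ((57 − 50) / 11) × 20 = 312.7273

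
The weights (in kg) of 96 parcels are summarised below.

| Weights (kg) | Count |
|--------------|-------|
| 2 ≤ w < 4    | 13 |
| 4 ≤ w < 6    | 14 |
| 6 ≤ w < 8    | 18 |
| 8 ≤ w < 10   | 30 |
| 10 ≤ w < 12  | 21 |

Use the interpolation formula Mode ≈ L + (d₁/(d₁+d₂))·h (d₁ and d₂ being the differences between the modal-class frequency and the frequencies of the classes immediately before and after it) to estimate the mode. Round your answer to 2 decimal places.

9.14

Modal class: 8 ≤ w < 10 (highest frequency 30).
d₁ = 30 − 18 = 12, d₂ = 30 − 21 = 9
Mode ≈ 8 + (12/(12+9)) × 2 = 8 + 1.1429 = 9.1429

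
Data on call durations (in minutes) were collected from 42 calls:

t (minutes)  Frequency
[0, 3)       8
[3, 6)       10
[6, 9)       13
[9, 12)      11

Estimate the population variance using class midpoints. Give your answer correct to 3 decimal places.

Midpoints: 1.5, 4.5, 7.5, 10.5
n = 42, Σfm = 270, mean = 6.4286
Σfm² = 2164.5
Σf(m − x̄)² = Σfm² − (Σfm)²/n = 2164.5 − 270²/42 = 428.7857
Population variance = 428.7857 / 42 = 10.2092

10.209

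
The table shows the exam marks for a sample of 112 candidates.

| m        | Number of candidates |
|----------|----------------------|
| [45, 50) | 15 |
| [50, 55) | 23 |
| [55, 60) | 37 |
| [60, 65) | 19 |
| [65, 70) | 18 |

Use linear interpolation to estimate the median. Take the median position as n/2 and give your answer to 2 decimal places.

Cumulative frequencies: 15, 38, 75, 94, 112
n = 112; position = n/2 = 56.
This falls in the class [55, 60): L = 55, F = 38, f = 37, h = 5.
Median ≈ 55 + ((56 − 38) / 37) × 5 = 57.4324

57.43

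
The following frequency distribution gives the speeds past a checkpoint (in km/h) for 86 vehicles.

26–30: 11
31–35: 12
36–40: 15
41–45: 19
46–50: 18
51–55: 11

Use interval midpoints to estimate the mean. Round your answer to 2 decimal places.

41.14

Midpoints: 28, 33, 38, 43, 48, 53
Σfm = 11×28 + 12×33 + 15×38 + 19×43 + 18×48 + 11×53 = 3538
n = Σf = 86
Mean = 3538 / 86 = 41.1395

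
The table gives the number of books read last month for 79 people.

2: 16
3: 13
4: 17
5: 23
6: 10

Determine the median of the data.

4

Cumulative frequencies: 16, 29, 46, 69, 79
n = 79, so the median is the value in position (n+1)/2 = 40.
Position 40 falls at value 4.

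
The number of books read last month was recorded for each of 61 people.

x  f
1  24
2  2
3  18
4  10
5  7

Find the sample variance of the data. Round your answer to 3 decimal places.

2.082

Values: 1, 2, 3, 4, 5
n = 61, Σfx = 157, mean = 2.5738
Σfx² = 529
Σf(x − x̄)² = Σfx² − (Σfx)²/n = 529 − 157²/61 = 124.9180
Sample variance = 124.9180 / 60 = 2.0820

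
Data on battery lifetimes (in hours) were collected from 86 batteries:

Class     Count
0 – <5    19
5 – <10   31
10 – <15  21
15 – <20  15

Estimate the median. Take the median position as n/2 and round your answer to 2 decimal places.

Cumulative frequencies: 19, 50, 71, 86
n = 86; position = n/2 = 43.
This falls in the class 5 – <10: L = 5, F = 19, f = 31, h = 5.
Median ≈ 5 + ((43 − 19) / 31) × 5 = 8.8710

8.87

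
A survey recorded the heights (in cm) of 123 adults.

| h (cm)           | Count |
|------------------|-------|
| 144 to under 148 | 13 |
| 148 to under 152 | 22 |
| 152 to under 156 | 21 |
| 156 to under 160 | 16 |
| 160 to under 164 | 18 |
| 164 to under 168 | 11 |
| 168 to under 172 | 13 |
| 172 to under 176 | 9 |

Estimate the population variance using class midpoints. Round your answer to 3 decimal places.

71.287

Midpoints: 146, 150, 154, 158, 162, 166, 170, 174
n = 123, Σfm = 19478, mean = 158.3577
Σfm² = 3093260
Σf(m − x̄)² = Σfm² − (Σfm)²/n = 3093260 − 19478²/123 = 8768.2602
Population variance = 8768.2602 / 123 = 71.2867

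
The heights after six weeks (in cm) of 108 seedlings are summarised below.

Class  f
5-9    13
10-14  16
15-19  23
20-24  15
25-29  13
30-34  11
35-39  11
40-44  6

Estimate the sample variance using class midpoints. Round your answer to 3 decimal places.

Midpoints: 7, 12, 17, 22, 27, 32, 37, 42
n = 108, Σfm = 2366, mean = 21.9074
Σfm² = 63232
Σf(m − x̄)² = Σfm² − (Σfm)²/n = 63232 − 2366²/108 = 11399.0741
Sample variance = 11399.0741 / 107 = 106.5334

106.533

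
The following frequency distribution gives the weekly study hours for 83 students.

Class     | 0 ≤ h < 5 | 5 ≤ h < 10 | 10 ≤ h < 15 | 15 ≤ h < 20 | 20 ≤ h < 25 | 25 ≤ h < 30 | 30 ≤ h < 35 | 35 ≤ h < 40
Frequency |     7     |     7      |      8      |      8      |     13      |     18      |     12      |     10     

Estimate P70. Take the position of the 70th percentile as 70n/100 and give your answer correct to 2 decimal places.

Cumulative frequencies: 7, 14, 22, 30, 43, 61, 73, 83
n = 83; position = 70n/100 = 58.1.
This falls in the class 25 ≤ h < 30: L = 25, F = 43, f = 18, h = 5.
70th percentile ≈ 25 + ((58.1 − 43) / 18) × 5 = 29.1944

29.19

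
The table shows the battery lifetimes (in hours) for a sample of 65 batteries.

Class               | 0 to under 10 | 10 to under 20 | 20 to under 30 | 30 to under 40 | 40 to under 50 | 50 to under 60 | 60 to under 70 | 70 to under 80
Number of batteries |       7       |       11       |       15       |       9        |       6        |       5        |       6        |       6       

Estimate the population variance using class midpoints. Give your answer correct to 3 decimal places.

458.462

Midpoints: 5, 15, 25, 35, 45, 55, 65, 75
n = 65, Σfm = 2275, mean = 35.0000
Σfm² = 109425
Σf(m − x̄)² = Σfm² − (Σfm)²/n = 109425 − 2275²/65 = 29800.0000
Population variance = 29800.0000 / 65 = 458.4615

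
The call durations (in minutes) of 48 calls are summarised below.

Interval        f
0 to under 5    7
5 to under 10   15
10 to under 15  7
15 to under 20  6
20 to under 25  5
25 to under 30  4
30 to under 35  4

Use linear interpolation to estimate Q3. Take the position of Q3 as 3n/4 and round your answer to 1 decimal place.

Cumulative frequencies: 7, 22, 29, 35, 40, 44, 48
n = 48; position = 3n/4 = 36.
This falls in the class 20 to under 25: L = 20, F = 35, f = 5, h = 5.
Upper quartile ≈ 20 + ((36 − 35) / 5) × 5 = 21.0000

21.0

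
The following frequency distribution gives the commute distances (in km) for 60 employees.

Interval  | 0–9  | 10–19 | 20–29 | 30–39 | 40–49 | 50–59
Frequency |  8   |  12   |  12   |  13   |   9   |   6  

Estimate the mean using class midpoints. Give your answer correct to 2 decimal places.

28.00

Midpoints: 4.5, 14.5, 24.5, 34.5, 44.5, 54.5
Σfm = 8×4.5 + 12×14.5 + 12×24.5 + 13×34.5 + 9×44.5 + 6×54.5 = 1680
n = Σf = 60
Mean = 1680 / 60 = 28.0000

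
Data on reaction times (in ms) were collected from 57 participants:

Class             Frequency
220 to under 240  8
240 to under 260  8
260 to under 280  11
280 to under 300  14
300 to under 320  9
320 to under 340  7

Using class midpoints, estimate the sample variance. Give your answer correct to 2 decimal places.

987.47

Midpoints: 230, 250, 270, 290, 310, 330
n = 57, Σfm = 15970, mean = 280.1754
Σfm² = 4529700
Σf(m − x̄)² = Σfm² − (Σfm)²/n = 4529700 − 15970²/57 = 55298.2456
Sample variance = 55298.2456 / 56 = 987.4687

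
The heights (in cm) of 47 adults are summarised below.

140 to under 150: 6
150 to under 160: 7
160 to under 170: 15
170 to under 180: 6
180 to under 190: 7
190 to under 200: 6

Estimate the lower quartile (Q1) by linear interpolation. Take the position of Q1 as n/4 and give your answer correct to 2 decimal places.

Cumulative frequencies: 6, 13, 28, 34, 41, 47
n = 47; position = n/4 = 11.75.
This falls in the class 150 to under 160: L = 150, F = 6, f = 7, h = 10.
Lower quartile ≈ 150 + ((11.75 − 6) / 7) × 10 = 158.2143

158.21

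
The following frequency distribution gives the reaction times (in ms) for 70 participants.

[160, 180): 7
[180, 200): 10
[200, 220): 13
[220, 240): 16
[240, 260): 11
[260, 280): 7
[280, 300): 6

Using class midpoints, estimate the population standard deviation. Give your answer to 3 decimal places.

34.415

Midpoints: 170, 190, 210, 230, 250, 270, 290
n = 70, Σfm = 15880, mean = 226.8571
Σfm² = 3685400
Σf(m − x̄)² = Σfm² − (Σfm)²/n = 3685400 − 15880²/70 = 82908.5714
Population variance = 82908.5714 / 70 = 1184.4082
Standard deviation = √1184.4082 = 34.4152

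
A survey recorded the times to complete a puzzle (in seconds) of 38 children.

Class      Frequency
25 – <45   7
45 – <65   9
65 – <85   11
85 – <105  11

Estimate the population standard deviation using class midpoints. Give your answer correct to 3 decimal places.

Midpoints: 35, 55, 75, 95
n = 38, Σfm = 2610, mean = 68.6842
Σfm² = 196950
Σf(m − x̄)² = Σfm² − (Σfm)²/n = 196950 − 2610²/38 = 17684.2105
Population variance = 17684.2105 / 38 = 465.3740
Standard deviation = √465.3740 = 21.5725

21.573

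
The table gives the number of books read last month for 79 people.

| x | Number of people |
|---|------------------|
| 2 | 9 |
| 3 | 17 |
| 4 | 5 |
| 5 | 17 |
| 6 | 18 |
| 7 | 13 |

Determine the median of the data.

5

Cumulative frequencies: 9, 26, 31, 48, 66, 79
n = 79, so the median is the value in position (n+1)/2 = 40.
Position 40 falls at value 5.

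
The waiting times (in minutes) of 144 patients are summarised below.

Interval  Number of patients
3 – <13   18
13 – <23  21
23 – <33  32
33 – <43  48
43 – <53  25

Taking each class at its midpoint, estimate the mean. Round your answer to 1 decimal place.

Midpoints: 8, 18, 28, 38, 48
Σfm = 18×8 + 21×18 + 32×28 + 48×38 + 25×48 = 4442
n = Σf = 144
Mean = 4442 / 144 = 30.8472

30.8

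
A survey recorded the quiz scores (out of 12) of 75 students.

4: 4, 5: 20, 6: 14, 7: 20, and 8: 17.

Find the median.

6

Cumulative frequencies: 4, 24, 38, 58, 75
n = 75, so the median is the value in position (n+1)/2 = 38.
Position 38 falls at value 6.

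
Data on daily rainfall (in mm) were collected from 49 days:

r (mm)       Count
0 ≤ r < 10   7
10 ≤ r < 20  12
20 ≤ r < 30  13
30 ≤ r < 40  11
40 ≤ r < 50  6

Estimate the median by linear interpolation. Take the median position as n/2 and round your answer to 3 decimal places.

24.231

Cumulative frequencies: 7, 19, 32, 43, 49
n = 49; position = n/2 = 24.5.
This falls in the class 20 ≤ r < 30: L = 20, F = 19, f = 13, h = 10.
Median ≈ 20 + ((24.5 − 19) / 13) × 10 = 24.2308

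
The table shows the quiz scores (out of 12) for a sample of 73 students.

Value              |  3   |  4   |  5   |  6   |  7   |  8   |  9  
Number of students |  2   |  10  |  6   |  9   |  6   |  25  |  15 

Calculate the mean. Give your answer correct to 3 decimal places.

6.945

Values: 3, 4, 5, 6, 7, 8, 9
Σfx = 2×3 + 10×4 + 6×5 + 9×6 + 6×7 + 25×8 + 15×9 = 507
n = Σf = 73
Mean = 507 / 73 = 6.9452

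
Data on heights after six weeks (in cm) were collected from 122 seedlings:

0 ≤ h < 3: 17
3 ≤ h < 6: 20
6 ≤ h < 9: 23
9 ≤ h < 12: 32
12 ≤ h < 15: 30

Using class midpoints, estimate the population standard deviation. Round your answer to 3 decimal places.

Midpoints: 1.5, 4.5, 7.5, 10.5, 13.5
n = 122, Σfm = 1029, mean = 8.4344
Σfm² = 10732.5
Σf(m − x̄)² = Σfm² − (Σfm)²/n = 10732.5 − 1029²/122 = 2053.4754
Population variance = 2053.4754 / 122 = 16.8318
Standard deviation = √16.8318 = 4.1027

4.103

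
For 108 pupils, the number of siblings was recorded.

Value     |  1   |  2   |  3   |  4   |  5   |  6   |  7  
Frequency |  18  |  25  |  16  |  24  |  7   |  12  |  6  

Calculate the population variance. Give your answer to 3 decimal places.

Values: 1, 2, 3, 4, 5, 6, 7
n = 108, Σfx = 361, mean = 3.3426
Σfx² = 1547
Σf(x − x̄)² = Σfx² − (Σfx)²/n = 1547 − 361²/108 = 340.3241
Population variance = 340.3241 / 108 = 3.1511

3.151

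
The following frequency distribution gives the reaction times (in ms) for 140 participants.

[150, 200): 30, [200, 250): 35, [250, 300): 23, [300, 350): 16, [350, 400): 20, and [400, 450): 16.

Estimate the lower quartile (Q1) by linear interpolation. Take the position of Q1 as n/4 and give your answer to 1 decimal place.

207.1

Cumulative frequencies: 30, 65, 88, 104, 124, 140
n = 140; position = n/4 = 35.
This falls in the class [200, 250): L = 200, F = 30, f = 35, h = 50.
Lower quartile ≈ 200 + ((35 − 30) / 35) × 50 = 207.1429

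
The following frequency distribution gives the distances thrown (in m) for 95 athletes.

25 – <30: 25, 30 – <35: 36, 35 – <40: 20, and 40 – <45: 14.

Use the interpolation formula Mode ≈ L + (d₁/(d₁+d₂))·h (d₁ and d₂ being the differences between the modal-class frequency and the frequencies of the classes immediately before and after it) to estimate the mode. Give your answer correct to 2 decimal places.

Modal class: 30 – <35 (highest frequency 36).
d₁ = 36 − 25 = 11, d₂ = 36 − 20 = 16
Mode ≈ 30 + (11/(11+16)) × 5 = 30 + 2.0370 = 32.0370

32.04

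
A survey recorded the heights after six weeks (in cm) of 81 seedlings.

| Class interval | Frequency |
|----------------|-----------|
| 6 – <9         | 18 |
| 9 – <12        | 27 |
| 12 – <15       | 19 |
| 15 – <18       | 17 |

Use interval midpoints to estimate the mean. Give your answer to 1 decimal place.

Midpoints: 7.5, 10.5, 13.5, 16.5
Σfm = 18×7.5 + 27×10.5 + 19×13.5 + 17×16.5 = 955.5
n = Σf = 81
Mean = 955.5 / 81 = 11.7963

11.8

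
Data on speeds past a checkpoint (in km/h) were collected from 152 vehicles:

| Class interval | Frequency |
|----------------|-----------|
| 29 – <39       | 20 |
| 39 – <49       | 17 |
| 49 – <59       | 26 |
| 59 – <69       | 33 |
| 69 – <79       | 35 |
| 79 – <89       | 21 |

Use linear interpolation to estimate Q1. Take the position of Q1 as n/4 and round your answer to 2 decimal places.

49.38

Cumulative frequencies: 20, 37, 63, 96, 131, 152
n = 152; position = n/4 = 38.
This falls in the class 49 – <59: L = 49, F = 37, f = 26, h = 10.
Lower quartile ≈ 49 + ((38 − 37) / 26) × 10 = 49.3846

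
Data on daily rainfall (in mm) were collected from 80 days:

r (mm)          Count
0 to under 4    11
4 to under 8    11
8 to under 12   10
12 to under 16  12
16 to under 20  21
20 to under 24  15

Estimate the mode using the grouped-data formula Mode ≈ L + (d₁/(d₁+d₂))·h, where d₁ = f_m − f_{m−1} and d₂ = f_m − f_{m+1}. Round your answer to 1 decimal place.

Modal class: 16 to under 20 (highest frequency 21).
d₁ = 21 − 12 = 9, d₂ = 21 − 15 = 6
Mode ≈ 16 + (9/(9+6)) × 4 = 16 + 2.4000 = 18.4000

18.4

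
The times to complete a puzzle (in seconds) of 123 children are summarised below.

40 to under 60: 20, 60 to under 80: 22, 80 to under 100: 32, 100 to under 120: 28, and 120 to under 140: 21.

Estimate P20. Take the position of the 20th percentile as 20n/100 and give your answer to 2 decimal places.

64.18

Cumulative frequencies: 20, 42, 74, 102, 123
n = 123; position = 20n/100 = 24.6.
This falls in the class 60 to under 80: L = 60, F = 20, f = 22, h = 20.
20th percentile ≈ 60 + ((24.6 − 20) / 22) × 20 = 64.1818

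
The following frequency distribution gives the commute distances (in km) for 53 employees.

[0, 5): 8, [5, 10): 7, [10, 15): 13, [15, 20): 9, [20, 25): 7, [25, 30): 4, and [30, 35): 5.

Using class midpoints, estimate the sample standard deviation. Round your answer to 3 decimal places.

9.111

Midpoints: 2.5, 7.5, 12.5, 17.5, 22.5, 27.5, 32.5
n = 53, Σfm = 822.5, mean = 15.5189
Σfm² = 17081.25
Σf(m − x̄)² = Σfm² − (Σfm)²/n = 17081.25 − 822.5²/53 = 4316.9811
Sample variance = 4316.9811 / 52 = 83.0189
Standard deviation = √83.0189 = 9.1115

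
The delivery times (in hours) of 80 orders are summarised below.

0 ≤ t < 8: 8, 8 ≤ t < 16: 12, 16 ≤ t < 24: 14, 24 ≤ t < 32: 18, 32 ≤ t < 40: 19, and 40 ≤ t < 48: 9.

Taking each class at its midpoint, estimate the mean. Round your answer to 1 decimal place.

25.5

Midpoints: 4, 12, 20, 28, 36, 44
Σfm = 8×4 + 12×12 + 14×20 + 18×28 + 19×36 + 9×44 = 2040
n = Σf = 80
Mean = 2040 / 80 = 25.5000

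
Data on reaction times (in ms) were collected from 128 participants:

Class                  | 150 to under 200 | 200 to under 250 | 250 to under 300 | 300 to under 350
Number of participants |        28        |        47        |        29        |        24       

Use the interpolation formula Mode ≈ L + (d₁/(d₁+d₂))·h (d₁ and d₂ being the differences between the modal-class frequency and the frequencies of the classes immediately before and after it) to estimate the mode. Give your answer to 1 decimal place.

225.7

Modal class: 200 to under 250 (highest frequency 47).
d₁ = 47 − 28 = 19, d₂ = 47 − 29 = 18
Mode ≈ 200 + (19/(19+18)) × 50 = 200 + 25.6757 = 225.6757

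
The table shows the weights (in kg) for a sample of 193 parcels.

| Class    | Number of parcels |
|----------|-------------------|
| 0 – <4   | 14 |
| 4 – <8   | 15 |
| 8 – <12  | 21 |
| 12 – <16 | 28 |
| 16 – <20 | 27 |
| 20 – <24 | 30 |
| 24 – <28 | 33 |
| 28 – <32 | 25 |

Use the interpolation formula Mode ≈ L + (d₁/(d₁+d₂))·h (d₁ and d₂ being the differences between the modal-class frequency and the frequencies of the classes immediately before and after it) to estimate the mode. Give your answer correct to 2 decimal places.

Modal class: 24 – <28 (highest frequency 33).
d₁ = 33 − 30 = 3, d₂ = 33 − 25 = 8
Mode ≈ 24 + (3/(3+8)) × 4 = 24 + 1.0909 = 25.0909

25.09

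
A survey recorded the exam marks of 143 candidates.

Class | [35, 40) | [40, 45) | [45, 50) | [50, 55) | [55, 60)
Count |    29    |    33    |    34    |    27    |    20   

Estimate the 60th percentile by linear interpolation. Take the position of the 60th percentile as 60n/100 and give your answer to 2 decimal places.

48.50

Cumulative frequencies: 29, 62, 96, 123, 143
n = 143; position = 60n/100 = 85.8.
This falls in the class [45, 50): L = 45, F = 62, f = 34, h = 5.
60th percentile ≈ 45 + ((85.8 − 62) / 34) × 5 = 48.5000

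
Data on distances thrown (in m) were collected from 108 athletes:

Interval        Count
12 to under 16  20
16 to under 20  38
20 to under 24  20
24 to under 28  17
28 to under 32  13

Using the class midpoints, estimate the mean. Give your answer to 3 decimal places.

20.704

Midpoints: 14, 18, 22, 26, 30
Σfm = 20×14 + 38×18 + 20×22 + 17×26 + 13×30 = 2236
n = Σf = 108
Mean = 2236 / 108 = 20.7037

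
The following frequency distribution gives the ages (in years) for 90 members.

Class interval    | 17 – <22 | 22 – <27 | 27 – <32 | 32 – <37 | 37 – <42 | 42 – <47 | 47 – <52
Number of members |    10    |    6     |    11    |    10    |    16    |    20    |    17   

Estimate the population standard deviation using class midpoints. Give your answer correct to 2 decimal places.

Midpoints: 19.5, 24.5, 29.5, 34.5, 39.5, 44.5, 49.5
n = 90, Σfm = 3375, mean = 37.5000
Σfm² = 135102.5
Σf(m − x̄)² = Σfm² − (Σfm)²/n = 135102.5 − 3375²/90 = 8540.0000
Population variance = 8540.0000 / 90 = 94.8889
Standard deviation = √94.8889 = 9.7411

9.74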